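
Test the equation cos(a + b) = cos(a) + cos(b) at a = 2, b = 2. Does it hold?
Fails

Substituting a = 2, b = 2:

LHS = cos(2 + 2) = cos(4) ≈ -0.6536
RHS = cos(2) + cos(2) = 2·cos(2) ≈ -0.8323

LHS ≠ RHS, so the equation does not hold at this point.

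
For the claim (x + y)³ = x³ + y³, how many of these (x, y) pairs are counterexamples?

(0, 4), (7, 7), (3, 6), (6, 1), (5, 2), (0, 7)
4

Testing each pair:
(0, 4): LHS = 64, RHS = 64 → satisfies claim
(7, 7): LHS = 2744, RHS = 686 → counterexample
(3, 6): LHS = 729, RHS = 243 → counterexample
(6, 1): LHS = 343, RHS = 217 → counterexample
(5, 2): LHS = 343, RHS = 133 → counterexample
(0, 7): LHS = 343, RHS = 343 → satisfies claim

That makes 4 counterexamples.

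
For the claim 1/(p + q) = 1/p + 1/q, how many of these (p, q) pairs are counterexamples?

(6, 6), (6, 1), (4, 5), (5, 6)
Testing each pair:
(6, 6): LHS = 1/12, RHS = 1/3 → counterexample
(6, 1): LHS = 1/7, RHS = 7/6 → counterexample
(4, 5): LHS = 1/9, RHS = 9/20 → counterexample
(5, 6): LHS = 1/11, RHS = 11/30 → counterexample

That makes 4 counterexamples.

Answer: 4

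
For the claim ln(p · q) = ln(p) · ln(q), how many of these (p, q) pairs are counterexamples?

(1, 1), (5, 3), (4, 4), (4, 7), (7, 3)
4

Testing each pair:
(1, 1): LHS = 0, RHS = 0 → satisfies claim
(5, 3): LHS = ln(15) ≈ 2.708, RHS = ln(3)·ln(5) ≈ 1.768 → counterexample
(4, 4): LHS = ln(16) ≈ 2.773, RHS = ln(4)² ≈ 1.922 → counterexample
(4, 7): LHS = ln(28) ≈ 3.332, RHS = ln(4)·ln(7) ≈ 2.698 → counterexample
(7, 3): LHS = ln(21) ≈ 3.045, RHS = ln(3)·ln(7) ≈ 2.138 → counterexample

That makes 4 counterexamples.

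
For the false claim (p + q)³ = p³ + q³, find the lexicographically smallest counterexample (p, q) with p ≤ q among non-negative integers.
At (0, 2): both sides equal 8, so it holds there.
At (0, 7): both sides equal 343, so it holds there.

Substituting (1, 1) into the claim:
LHS = (1 + 1)³ = 8
RHS = 1³ + 1³ = 2

Since LHS ≠ RHS, this pair disproves the claim, and no lexicographically smaller pair (p ≤ q, non-negative integers) does.

For instance (1, 5) is also a counterexample (LHS = 216, RHS = 126), but it's lexicographically larger.

Answer: (p, q) = (1, 1)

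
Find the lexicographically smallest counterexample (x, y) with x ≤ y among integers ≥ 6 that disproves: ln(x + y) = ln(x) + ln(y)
(x, y) = (6, 6)

Substituting (6, 6) into the claim:
LHS = ln(6 + 6) = ln(12) ≈ 2.485
RHS = ln(6) + ln(6) = 2·ln(6) ≈ 3.584

Since LHS ≠ RHS, this pair disproves the claim, and no lexicographically smaller pair (x ≤ y, integers ≥ 6) does.

For instance (7, 9) is also a counterexample (LHS = ln(16) ≈ 2.773, RHS = ln(7) + ln(9) ≈ 4.143), but it's lexicographically larger.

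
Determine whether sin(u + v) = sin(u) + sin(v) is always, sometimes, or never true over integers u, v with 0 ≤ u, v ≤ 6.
It holds at (u, v) = (3, 0) (both sides equal sin(3) ≈ 0.1411), but fails at (u, v) = (2, 5) (LHS = sin(7) ≈ 0.657, RHS = sin(5) + sin(2) ≈ -0.04963).

Answer: Sometimes true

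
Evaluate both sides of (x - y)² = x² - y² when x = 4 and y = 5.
LHS = (4 - 5)² = 1
RHS = 4² - 5² = -9

LHS ≠ RHS, so the equation does not hold here.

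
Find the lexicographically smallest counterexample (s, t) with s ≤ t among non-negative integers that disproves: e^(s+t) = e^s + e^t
(s, t) = (0, 0)

Substituting (0, 0) into the claim:
LHS = e^(0+0) = 1
RHS = e^0 + e^0 = 2

Since LHS ≠ RHS, this pair disproves the claim, and no lexicographically smaller pair (s ≤ t, non-negative integers) does.

For instance (1, 2) is also a counterexample (LHS = e^3 ≈ 20.09, RHS = e + e^2 ≈ 10.11), but it's lexicographically larger.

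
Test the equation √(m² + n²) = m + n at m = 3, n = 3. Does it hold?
Fails

Substituting m = 3, n = 3:

LHS = √(3² + 3²) = 3·√(2) ≈ 4.243
RHS = 3 + 3 = 6

LHS ≠ RHS, so the equation does not hold at this point.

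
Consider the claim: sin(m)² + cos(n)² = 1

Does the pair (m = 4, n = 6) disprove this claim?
Yes

Substituting m = 4, n = 6:
LHS = sin(4)² + cos(6)² ≈ 1.495
RHS = 1

Since LHS ≠ RHS, this pair disproves the claim.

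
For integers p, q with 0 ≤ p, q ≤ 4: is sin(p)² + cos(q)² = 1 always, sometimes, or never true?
Sometimes true

It holds at (p, q) = (1, 1) (both sides equal 1), but fails at (p, q) = (3, 0) (LHS = sin(3)² + 1 ≈ 1.02, RHS = 1).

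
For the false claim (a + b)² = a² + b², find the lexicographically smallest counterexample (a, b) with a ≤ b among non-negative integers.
Substituting (1, 1) into the claim:
LHS = (1 + 1)² = 4
RHS = 1² + 1² = 2

Since LHS ≠ RHS, this pair disproves the claim, and no lexicographically smaller pair (a ≤ b, non-negative integers) does.

For instance (1, 6) is also a counterexample (LHS = 49, RHS = 37), but it's lexicographically larger.

Answer: (a, b) = (1, 1)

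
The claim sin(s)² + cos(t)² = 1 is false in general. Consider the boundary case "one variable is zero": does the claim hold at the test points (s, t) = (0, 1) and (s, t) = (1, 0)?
No, fails at both test points

At (0, 1): LHS = cos(1)² ≈ 0.2919 ≠ RHS = 1
At (1, 0): LHS = sin(1)² + 1 ≈ 1.708 ≠ RHS = 1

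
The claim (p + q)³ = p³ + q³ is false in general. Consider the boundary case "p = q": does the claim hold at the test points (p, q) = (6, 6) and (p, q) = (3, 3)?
No, fails at both test points

At (6, 6): LHS = 1728 ≠ RHS = 432
At (3, 3): LHS = 216 ≠ RHS = 54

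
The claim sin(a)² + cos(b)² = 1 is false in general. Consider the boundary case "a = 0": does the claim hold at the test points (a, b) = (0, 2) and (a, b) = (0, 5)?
No, fails at both test points

At (0, 2): LHS = cos(2)² ≈ 0.1732 ≠ RHS = 1
At (0, 5): LHS = cos(5)² ≈ 0.08046 ≠ RHS = 1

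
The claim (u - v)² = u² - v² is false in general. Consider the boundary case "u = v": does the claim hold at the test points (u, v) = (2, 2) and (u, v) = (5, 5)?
At (2, 2): LHS = 0, RHS = 0 → equal
At (5, 5): LHS = 0, RHS = 0 → equal

So the claim does hold at both of these boundary points, even though it is not an identity.

Answer: Yes, holds at both test points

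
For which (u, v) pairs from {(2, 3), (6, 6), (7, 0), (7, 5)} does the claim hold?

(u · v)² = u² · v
Testing each pair:
(2, 3): LHS = 36, RHS = 12 → fails
(6, 6): LHS = 1296, RHS = 216 → fails
(7, 0): LHS = 0, RHS = 0 → holds
(7, 5): LHS = 1225, RHS = 245 → fails

1 of 4 pairs satisfies the claim.

Answer: (7, 0)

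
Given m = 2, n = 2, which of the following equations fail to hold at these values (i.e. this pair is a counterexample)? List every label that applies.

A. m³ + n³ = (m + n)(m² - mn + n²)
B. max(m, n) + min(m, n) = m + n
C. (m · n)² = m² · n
Evaluating each claim at the given values:
A. LHS = 16, RHS = 16 → holds here (LHS = RHS)
B. LHS = 4, RHS = 4 → holds here (LHS = RHS)
C. LHS = 16, RHS = 8 → fails here (LHS ≠ RHS)

Answer: C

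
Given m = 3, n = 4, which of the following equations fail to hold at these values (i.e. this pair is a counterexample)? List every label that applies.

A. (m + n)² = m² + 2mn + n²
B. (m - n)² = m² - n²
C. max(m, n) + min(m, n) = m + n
Evaluating each claim at the given values:
A. LHS = 49, RHS = 49 → holds here (LHS = RHS)
B. LHS = 1, RHS = -7 → fails here (LHS ≠ RHS)
C. LHS = 7, RHS = 7 → holds here (LHS = RHS)

Answer: B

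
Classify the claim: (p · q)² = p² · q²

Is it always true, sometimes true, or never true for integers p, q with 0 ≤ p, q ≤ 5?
The identity holds for every pair in the range. For instance at (p, q) = (3, 3): both sides equal 81.

Answer: Always true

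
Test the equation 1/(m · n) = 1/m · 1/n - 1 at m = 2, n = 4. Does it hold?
Substituting m = 2, n = 4:

LHS = 1/(2 · 4) = 1/8
RHS = 1/2 · 1/4 - 1 = -7/8

LHS ≠ RHS, so the equation does not hold at this point.

Answer: Fails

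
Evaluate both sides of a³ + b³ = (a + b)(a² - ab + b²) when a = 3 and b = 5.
LHS = 3³ + 5³ = 152
RHS = (3 + 5)(3² - 3·5 + 5²) = 152

LHS = RHS: the two sides agree.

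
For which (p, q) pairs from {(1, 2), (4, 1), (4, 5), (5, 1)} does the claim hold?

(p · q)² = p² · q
(4, 1), (5, 1)

Testing each pair:
(1, 2): LHS = 4, RHS = 2 → fails
(4, 1): LHS = 16, RHS = 16 → holds
(4, 5): LHS = 400, RHS = 80 → fails
(5, 1): LHS = 25, RHS = 25 → holds

2 of 4 pairs satisfy the claim.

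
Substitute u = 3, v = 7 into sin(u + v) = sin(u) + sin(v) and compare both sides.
LHS = sin(3 + 7) = sin(10) ≈ -0.544
RHS = sin(3) + sin(7) ≈ 0.7981

LHS ≠ RHS (they differ by about 1.342), so the equation does not hold here.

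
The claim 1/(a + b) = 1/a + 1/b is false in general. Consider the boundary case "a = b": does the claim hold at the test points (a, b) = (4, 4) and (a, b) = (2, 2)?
At (4, 4): LHS = 1/8 ≠ RHS = 1/2
At (2, 2): LHS = 1/4 ≠ RHS = 1

Answer: No, fails at both test points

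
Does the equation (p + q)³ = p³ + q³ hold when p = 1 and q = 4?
Substituting p = 1, q = 4:

LHS = (1 + 4)³ = 125
RHS = 1³ + 4³ = 65

LHS ≠ RHS, so the equation does not hold at this point.

Answer: Fails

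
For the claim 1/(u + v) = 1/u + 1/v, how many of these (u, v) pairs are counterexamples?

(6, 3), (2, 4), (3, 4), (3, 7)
Testing each pair:
(6, 3): LHS = 1/9, RHS = 1/2 → counterexample
(2, 4): LHS = 1/6, RHS = 3/4 → counterexample
(3, 4): LHS = 1/7, RHS = 7/12 → counterexample
(3, 7): LHS = 1/10, RHS = 10/21 → counterexample

That makes 4 counterexamples.

Answer: 4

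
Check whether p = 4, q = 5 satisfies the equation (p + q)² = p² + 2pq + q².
Holds

Substituting p = 4, q = 5:

LHS = (4 + 5)² = 81
RHS = 4² + 2·4·5 + 5² = 81

LHS = RHS, so the equation holds at this point.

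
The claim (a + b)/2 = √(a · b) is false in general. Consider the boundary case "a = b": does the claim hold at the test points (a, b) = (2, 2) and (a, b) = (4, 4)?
Yes, holds at both test points

At (2, 2): LHS = 2, RHS = 2 → equal
At (4, 4): LHS = 4, RHS = 4 → equal

So the claim does hold at both of these boundary points, even though it is not an identity.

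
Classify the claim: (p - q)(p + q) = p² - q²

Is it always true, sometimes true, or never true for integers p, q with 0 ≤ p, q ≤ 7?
The identity holds for every pair in the range. For instance at (p, q) = (7, 4): both sides equal 33.

Answer: Always true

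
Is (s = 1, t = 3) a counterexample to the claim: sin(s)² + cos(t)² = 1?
Substituting s = 1, t = 3:
LHS = sin(1)² + cos(3)² ≈ 1.688
RHS = 1

Since LHS ≠ RHS, this pair disproves the claim.

Answer: Yes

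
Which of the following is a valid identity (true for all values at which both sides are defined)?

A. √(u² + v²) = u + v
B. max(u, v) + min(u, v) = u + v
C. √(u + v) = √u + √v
A: fails at (5, 5) — LHS = 5·√(2) ≈ 7.071, RHS = 10.
B: holds — e.g. at (1, 5), both sides equal 6.
C: fails at (2, 5) — LHS = √(7) ≈ 2.646, RHS = √(2) + √(5) ≈ 3.65.

Answer: B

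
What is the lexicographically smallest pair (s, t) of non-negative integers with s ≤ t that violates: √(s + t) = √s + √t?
Substituting (1, 1) into the claim:
LHS = √(1 + 1) = √(2) ≈ 1.414
RHS = √1 + √1 = 2

Since LHS ≠ RHS, this pair disproves the claim, and no lexicographically smaller pair (s ≤ t, non-negative integers) does.

For instance (1, 6) is also a counterexample (LHS = √(7) ≈ 2.646, RHS = 1 + √(6) ≈ 3.449), but it's lexicographically larger.

Answer: (s, t) = (1, 1)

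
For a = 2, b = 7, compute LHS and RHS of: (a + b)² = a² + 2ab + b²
LHS = (2 + 7)² = 81
RHS = 2² + 2·2·7 + 7² = 81

LHS = RHS: the two sides agree.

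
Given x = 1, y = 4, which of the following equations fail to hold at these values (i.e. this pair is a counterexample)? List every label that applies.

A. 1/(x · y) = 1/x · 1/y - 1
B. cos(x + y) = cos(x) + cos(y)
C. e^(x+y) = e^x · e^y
Evaluating each claim at the given values:
A. LHS = 1/4, RHS = -3/4 → fails here (LHS ≠ RHS)
B. LHS = cos(5) ≈ 0.2837, RHS = cos(4) + cos(1) ≈ -0.1133 → fails here (LHS ≠ RHS)
C. LHS = e^5 ≈ 148.4, RHS = e^5 ≈ 148.4 → holds here (LHS = RHS)

Answer: A, B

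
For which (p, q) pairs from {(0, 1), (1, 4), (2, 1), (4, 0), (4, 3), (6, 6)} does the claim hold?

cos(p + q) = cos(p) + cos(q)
Testing each pair:
(0, 1): LHS = cos(1) ≈ 0.5403, RHS = cos(1) + 1 ≈ 1.54 → fails
(1, 4): LHS = cos(5) ≈ 0.2837, RHS = cos(4) + cos(1) ≈ -0.1133 → fails
(2, 1): LHS = cos(3) ≈ -0.99, RHS = cos(2) + cos(1) ≈ 0.1242 → fails
(4, 0): LHS = cos(4) ≈ -0.6536, RHS = cos(4) + 1 ≈ 0.3464 → fails
(4, 3): LHS = cos(7) ≈ 0.7539, RHS = cos(3) + cos(4) ≈ -1.644 → fails
(6, 6): LHS = cos(12) ≈ 0.8439, RHS = 2·cos(6) ≈ 1.92 → fails

No pair satisfies the claim.

Answer: None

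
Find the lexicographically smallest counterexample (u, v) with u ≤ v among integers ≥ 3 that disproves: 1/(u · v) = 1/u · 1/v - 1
Substituting (3, 3) into the claim:
LHS = 1/(3 · 3) = 1/9
RHS = 1/3 · 1/3 - 1 = -8/9

Since LHS ≠ RHS, this pair disproves the claim, and no lexicographically smaller pair (u ≤ v, integers ≥ 3) does.

For instance (5, 7) is also a counterexample (LHS = 1/35, RHS = -34/35), but it's lexicographically larger.

Answer: (u, v) = (3, 3)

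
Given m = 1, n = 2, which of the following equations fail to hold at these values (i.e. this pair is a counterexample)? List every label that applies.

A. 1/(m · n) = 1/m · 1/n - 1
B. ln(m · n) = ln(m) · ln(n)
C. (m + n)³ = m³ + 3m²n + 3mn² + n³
A, B

Evaluating each claim at the given values:
A. LHS = 1/2, RHS = -1/2 → fails here (LHS ≠ RHS)
B. LHS = ln(2) ≈ 0.6931, RHS = 0 → fails here (LHS ≠ RHS)
C. LHS = 27, RHS = 27 → holds here (LHS = RHS)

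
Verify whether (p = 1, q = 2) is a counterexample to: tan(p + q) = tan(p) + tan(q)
Yes

Substituting p = 1, q = 2:
LHS = tan(1 + 2) = tan(3) ≈ -0.1425
RHS = tan(1) + tan(2) ≈ -0.6276

Since LHS ≠ RHS, this pair disproves the claim.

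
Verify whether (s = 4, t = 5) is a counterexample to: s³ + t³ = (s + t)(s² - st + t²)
Substituting s = 4, t = 5:
LHS = 4³ + 5³ = 189
RHS = (4 + 5)(4² - 4·5 + 5²) = 189

The sides agree, so this pair does not disprove the claim.

Answer: No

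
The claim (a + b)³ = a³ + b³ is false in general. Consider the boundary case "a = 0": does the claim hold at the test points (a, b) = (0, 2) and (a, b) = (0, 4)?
Yes, holds at both test points

At (0, 2): LHS = 8, RHS = 8 → equal
At (0, 4): LHS = 64, RHS = 64 → equal

So the claim does hold at both of these boundary points, even though it is not an identity.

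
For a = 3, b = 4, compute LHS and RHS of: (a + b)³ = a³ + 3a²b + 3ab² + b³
LHS = (3 + 4)³ = 343
RHS = 3³ + 3·3²·4 + 3·3·4² + 4³ = 343

LHS = RHS: the two sides agree.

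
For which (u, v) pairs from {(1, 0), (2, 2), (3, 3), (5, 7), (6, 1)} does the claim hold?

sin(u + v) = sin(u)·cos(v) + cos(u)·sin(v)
All pairs

Testing each pair:
(1, 0): LHS = sin(1) ≈ 0.8415, RHS = sin(1) ≈ 0.8415 → holds
(2, 2): LHS = sin(4) ≈ -0.7568, RHS = 2·sin(2)·cos(2) ≈ -0.7568 → holds
(3, 3): LHS = sin(6) ≈ -0.2794, RHS = 2·sin(3)·cos(3) ≈ -0.2794 → holds
(5, 7): LHS = sin(12) ≈ -0.5366, RHS = sin(5)·cos(7) + sin(7)·cos(5) ≈ -0.5366 → holds
(6, 1): LHS = sin(7) ≈ 0.657, RHS = sin(6)·cos(1) + sin(1)·cos(6) ≈ 0.657 → holds

Every pair satisfies the claim.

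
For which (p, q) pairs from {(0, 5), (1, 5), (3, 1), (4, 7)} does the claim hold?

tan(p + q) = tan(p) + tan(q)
(0, 5)

Testing each pair:
(0, 5): LHS = tan(5) ≈ -3.381, RHS = tan(5) ≈ -3.381 → holds
(1, 5): LHS = tan(6) ≈ -0.291, RHS = tan(5) + tan(1) ≈ -1.823 → fails
(3, 1): LHS = tan(4) ≈ 1.158, RHS = tan(3) + tan(1) ≈ 1.415 → fails
(4, 7): LHS = tan(11) ≈ -226, RHS = tan(7) + tan(4) ≈ 2.029 → fails

1 of 4 pairs satisfies the claim.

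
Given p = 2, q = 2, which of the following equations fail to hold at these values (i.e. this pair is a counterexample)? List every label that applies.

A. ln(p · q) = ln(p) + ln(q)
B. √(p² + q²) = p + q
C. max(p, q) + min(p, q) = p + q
B

Evaluating each claim at the given values:
A. LHS = ln(4) ≈ 1.386, RHS = 2·ln(2) ≈ 1.386 → holds here (LHS = RHS)
B. LHS = 2·√(2) ≈ 2.828, RHS = 4 → fails here (LHS ≠ RHS)
C. LHS = 4, RHS = 4 → holds here (LHS = RHS)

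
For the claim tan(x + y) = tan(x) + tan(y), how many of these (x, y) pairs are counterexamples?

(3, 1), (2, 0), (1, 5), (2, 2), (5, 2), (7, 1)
Testing each pair:
(3, 1): LHS = tan(4) ≈ 1.158, RHS = tan(3) + tan(1) ≈ 1.415 → counterexample
(2, 0): LHS = tan(2) ≈ -2.185, RHS = tan(2) ≈ -2.185 → satisfies claim
(1, 5): LHS = tan(6) ≈ -0.291, RHS = tan(5) + tan(1) ≈ -1.823 → counterexample
(2, 2): LHS = tan(4) ≈ 1.158, RHS = 2·tan(2) ≈ -4.37 → counterexample
(5, 2): LHS = tan(7) ≈ 0.8714, RHS = tan(5) + tan(2) ≈ -5.566 → counterexample
(7, 1): LHS = tan(8) ≈ -6.8, RHS = tan(7) + tan(1) ≈ 2.429 → counterexample

That makes 5 counterexamples.

Answer: 5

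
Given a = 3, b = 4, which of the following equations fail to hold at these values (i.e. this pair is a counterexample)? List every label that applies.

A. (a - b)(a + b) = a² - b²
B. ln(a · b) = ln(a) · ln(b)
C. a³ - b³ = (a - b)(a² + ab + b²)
Evaluating each claim at the given values:
A. LHS = -7, RHS = -7 → holds here (LHS = RHS)
B. LHS = ln(12) ≈ 2.485, RHS = ln(3)·ln(4) ≈ 1.523 → fails here (LHS ≠ RHS)
C. LHS = -37, RHS = -37 → holds here (LHS = RHS)

Answer: B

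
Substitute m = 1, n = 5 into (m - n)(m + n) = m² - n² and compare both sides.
LHS = (1 - 5)(1 + 5) = -24
RHS = 1² - 5² = -24

LHS = RHS: the two sides agree.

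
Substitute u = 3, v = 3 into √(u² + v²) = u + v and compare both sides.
LHS = √(3² + 3²) = 3·√(2) ≈ 4.243
RHS = 3 + 3 = 6

LHS ≠ RHS (they differ by about 1.757), so the equation does not hold here.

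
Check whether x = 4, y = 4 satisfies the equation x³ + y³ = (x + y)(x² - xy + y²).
Substituting x = 4, y = 4:

LHS = 4³ + 4³ = 128
RHS = (4 + 4)(4² - 4·4 + 4²) = 128

LHS = RHS, so the equation holds at this point.

Answer: Holds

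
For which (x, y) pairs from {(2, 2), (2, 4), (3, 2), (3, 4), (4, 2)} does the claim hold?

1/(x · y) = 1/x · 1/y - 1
Testing each pair:
(2, 2): LHS = 1/4, RHS = -3/4 → fails
(2, 4): LHS = 1/8, RHS = -7/8 → fails
(3, 2): LHS = 1/6, RHS = -5/6 → fails
(3, 4): LHS = 1/12, RHS = -11/12 → fails
(4, 2): LHS = 1/8, RHS = -7/8 → fails

No pair satisfies the claim.

Answer: None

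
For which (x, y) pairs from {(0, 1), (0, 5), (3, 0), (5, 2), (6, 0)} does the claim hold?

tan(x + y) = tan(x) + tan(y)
(0, 1), (0, 5), (3, 0), (6, 0)

Testing each pair:
(0, 1): LHS = tan(1) ≈ 1.557, RHS = tan(1) ≈ 1.557 → holds
(0, 5): LHS = tan(5) ≈ -3.381, RHS = tan(5) ≈ -3.381 → holds
(3, 0): LHS = tan(3) ≈ -0.1425, RHS = tan(3) ≈ -0.1425 → holds
(5, 2): LHS = tan(7) ≈ 0.8714, RHS = tan(5) + tan(2) ≈ -5.566 → fails
(6, 0): LHS = tan(6) ≈ -0.291, RHS = tan(6) ≈ -0.291 → holds

4 of 5 pairs satisfy the claim.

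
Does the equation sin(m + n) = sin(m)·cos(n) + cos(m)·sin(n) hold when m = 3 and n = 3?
Holds

Substituting m = 3, n = 3:

LHS = sin(3 + 3) = sin(6) ≈ -0.2794
RHS = sin(3)·cos(3) + cos(3)·sin(3) = 2·sin(3)·cos(3) ≈ -0.2794

LHS = RHS, so the equation holds at this point.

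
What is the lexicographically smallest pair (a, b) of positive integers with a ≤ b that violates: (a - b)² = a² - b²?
Substituting (1, 2) into the claim:
LHS = (1 - 2)² = 1
RHS = 1² - 2² = -3

Since LHS ≠ RHS, this pair disproves the claim, and no lexicographically smaller pair (a ≤ b, positive integers) does.

For instance (3, 6) is also a counterexample (LHS = 9, RHS = -27), but it's lexicographically larger.

Answer: (a, b) = (1, 2)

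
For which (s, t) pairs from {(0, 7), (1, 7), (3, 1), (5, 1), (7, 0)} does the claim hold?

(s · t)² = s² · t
Testing each pair:
(0, 7): LHS = 0, RHS = 0 → holds
(1, 7): LHS = 49, RHS = 7 → fails
(3, 1): LHS = 9, RHS = 9 → holds
(5, 1): LHS = 25, RHS = 25 → holds
(7, 0): LHS = 0, RHS = 0 → holds

4 of 5 pairs satisfy the claim.

Answer: (0, 7), (3, 1), (5, 1), (7, 0)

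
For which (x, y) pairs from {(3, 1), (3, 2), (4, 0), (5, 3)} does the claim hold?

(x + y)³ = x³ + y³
Testing each pair:
(3, 1): LHS = 64, RHS = 28 → fails
(3, 2): LHS = 125, RHS = 35 → fails
(4, 0): LHS = 64, RHS = 64 → holds
(5, 3): LHS = 512, RHS = 152 → fails

1 of 4 pairs satisfies the claim.

Answer: (4, 0)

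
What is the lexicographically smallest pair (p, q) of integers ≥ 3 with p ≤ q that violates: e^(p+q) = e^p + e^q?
(p, q) = (3, 3)

Substituting (3, 3) into the claim:
LHS = e^(3+3) = e^6 ≈ 403.4
RHS = e^3 + e^3 = 2·e^3 ≈ 40.17

Since LHS ≠ RHS, this pair disproves the claim, and no lexicographically smaller pair (p ≤ q, integers ≥ 3) does.

For instance (4, 4) is also a counterexample (LHS = e^8 ≈ 2981, RHS = 2·e^4 ≈ 109.2), but it's lexicographically larger.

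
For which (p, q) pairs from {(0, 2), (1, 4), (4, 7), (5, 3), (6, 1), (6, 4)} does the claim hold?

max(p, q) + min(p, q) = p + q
Testing each pair:
(0, 2): LHS = 2, RHS = 2 → holds
(1, 4): LHS = 5, RHS = 5 → holds
(4, 7): LHS = 11, RHS = 11 → holds
(5, 3): LHS = 8, RHS = 8 → holds
(6, 1): LHS = 7, RHS = 7 → holds
(6, 4): LHS = 10, RHS = 10 → holds

Every pair satisfies the claim.

Answer: All pairs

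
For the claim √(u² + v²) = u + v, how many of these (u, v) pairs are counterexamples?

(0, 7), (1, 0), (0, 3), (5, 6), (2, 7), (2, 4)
3

Testing each pair:
(0, 7): LHS = 7, RHS = 7 → satisfies claim
(1, 0): LHS = 1, RHS = 1 → satisfies claim
(0, 3): LHS = 3, RHS = 3 → satisfies claim
(5, 6): LHS = √(61) ≈ 7.81, RHS = 11 → counterexample
(2, 7): LHS = √(53) ≈ 7.28, RHS = 9 → counterexample
(2, 4): LHS = 2·√(5) ≈ 4.472, RHS = 6 → counterexample

That makes 3 counterexamples.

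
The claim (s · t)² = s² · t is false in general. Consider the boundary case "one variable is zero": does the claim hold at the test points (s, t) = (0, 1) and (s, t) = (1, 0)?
Yes, holds at both test points

At (0, 1): LHS = 0, RHS = 0 → equal
At (1, 0): LHS = 0, RHS = 0 → equal

So the claim does hold at both of these boundary points, even though it is not an identity.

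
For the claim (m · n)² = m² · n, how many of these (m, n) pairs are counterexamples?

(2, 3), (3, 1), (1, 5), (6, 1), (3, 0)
Testing each pair:
(2, 3): LHS = 36, RHS = 12 → counterexample
(3, 1): LHS = 9, RHS = 9 → satisfies claim
(1, 5): LHS = 25, RHS = 5 → counterexample
(6, 1): LHS = 36, RHS = 36 → satisfies claim
(3, 0): LHS = 0, RHS = 0 → satisfies claim

That makes 2 counterexamples.

Answer: 2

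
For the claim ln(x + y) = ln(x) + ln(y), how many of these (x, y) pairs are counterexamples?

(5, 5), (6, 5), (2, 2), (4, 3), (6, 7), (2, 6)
5

Testing each pair:
(5, 5): LHS = ln(10) ≈ 2.303, RHS = 2·ln(5) ≈ 3.219 → counterexample
(6, 5): LHS = ln(11) ≈ 2.398, RHS = ln(5) + ln(6) ≈ 3.401 → counterexample
(2, 2): LHS = ln(4) ≈ 1.386, RHS = 2·ln(2) ≈ 1.386 → satisfies claim
(4, 3): LHS = ln(7) ≈ 1.946, RHS = ln(3) + ln(4) ≈ 2.485 → counterexample
(6, 7): LHS = ln(13) ≈ 2.565, RHS = ln(6) + ln(7) ≈ 3.738 → counterexample
(2, 6): LHS = ln(8) ≈ 2.079, RHS = ln(2) + ln(6) ≈ 2.485 → counterexample

That makes 5 counterexamples.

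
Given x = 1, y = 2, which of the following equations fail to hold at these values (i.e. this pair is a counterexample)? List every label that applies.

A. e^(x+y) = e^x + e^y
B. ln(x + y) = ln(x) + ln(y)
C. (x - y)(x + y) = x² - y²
Evaluating each claim at the given values:
A. LHS = e^3 ≈ 20.09, RHS = e + e^2 ≈ 10.11 → fails here (LHS ≠ RHS)
B. LHS = ln(3) ≈ 1.099, RHS = ln(2) ≈ 0.6931 → fails here (LHS ≠ RHS)
C. LHS = -3, RHS = -3 → holds here (LHS = RHS)

Answer: A, B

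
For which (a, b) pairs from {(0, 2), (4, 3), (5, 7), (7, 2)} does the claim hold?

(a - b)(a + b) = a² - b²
All pairs

Testing each pair:
(0, 2): LHS = -4, RHS = -4 → holds
(4, 3): LHS = 7, RHS = 7 → holds
(5, 7): LHS = -24, RHS = -24 → holds
(7, 2): LHS = 45, RHS = 45 → holds

Every pair satisfies the claim.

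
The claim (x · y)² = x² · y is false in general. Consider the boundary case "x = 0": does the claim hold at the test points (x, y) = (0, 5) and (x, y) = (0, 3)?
Yes, holds at both test points

At (0, 5): LHS = 0, RHS = 0 → equal
At (0, 3): LHS = 0, RHS = 0 → equal

So the claim does hold at both of these boundary points, even though it is not an identity.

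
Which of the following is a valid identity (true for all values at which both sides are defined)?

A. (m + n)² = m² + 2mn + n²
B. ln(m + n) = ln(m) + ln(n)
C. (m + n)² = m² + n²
A: holds — e.g. at (3, 4), both sides equal 49.
B: fails at (4, 6) — LHS = ln(10) ≈ 2.303, RHS = ln(4) + ln(6) ≈ 3.178.
C: fails at (3, 3) — LHS = 36, RHS = 18.

Answer: A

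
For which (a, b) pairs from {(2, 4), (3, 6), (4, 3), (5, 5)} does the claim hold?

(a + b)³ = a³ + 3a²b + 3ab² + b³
Testing each pair:
(2, 4): LHS = 216, RHS = 216 → holds
(3, 6): LHS = 729, RHS = 729 → holds
(4, 3): LHS = 343, RHS = 343 → holds
(5, 5): LHS = 1000, RHS = 1000 → holds

Every pair satisfies the claim.

Answer: All pairs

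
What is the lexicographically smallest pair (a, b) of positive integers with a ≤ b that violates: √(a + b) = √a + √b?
(a, b) = (1, 1)

Substituting (1, 1) into the claim:
LHS = √(1 + 1) = √(2) ≈ 1.414
RHS = √1 + √1 = 2

Since LHS ≠ RHS, this pair disproves the claim, and no lexicographically smaller pair (a ≤ b, positive integers) does.

For instance (6, 8) is also a counterexample (LHS = √(14) ≈ 3.742, RHS = √(6) + 2·√(2) ≈ 5.278), but it's lexicographically larger.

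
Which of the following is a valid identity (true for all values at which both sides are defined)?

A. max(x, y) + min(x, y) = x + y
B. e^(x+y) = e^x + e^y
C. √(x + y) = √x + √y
A

A: holds — e.g. at (4, 5), both sides equal 9.
B: fails at (3, 3) — LHS = e^6 ≈ 403.4, RHS = 2·e^3 ≈ 40.17.
C: fails at (2, 7) — LHS = 3, RHS = √(2) + √(7) ≈ 4.06.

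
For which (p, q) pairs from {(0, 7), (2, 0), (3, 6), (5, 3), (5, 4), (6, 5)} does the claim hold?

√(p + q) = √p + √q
(0, 7), (2, 0)

Testing each pair:
(0, 7): LHS = √(7) ≈ 2.646, RHS = √(7) ≈ 2.646 → holds
(2, 0): LHS = √(2) ≈ 1.414, RHS = √(2) ≈ 1.414 → holds
(3, 6): LHS = 3, RHS = √(3) + √(6) ≈ 4.182 → fails
(5, 3): LHS = 2·√(2) ≈ 2.828, RHS = √(3) + √(5) ≈ 3.968 → fails
(5, 4): LHS = 3, RHS = 2 + √(5) ≈ 4.236 → fails
(6, 5): LHS = √(11) ≈ 3.317, RHS = √(5) + √(6) ≈ 4.686 → fails

2 of 6 pairs satisfy the claim.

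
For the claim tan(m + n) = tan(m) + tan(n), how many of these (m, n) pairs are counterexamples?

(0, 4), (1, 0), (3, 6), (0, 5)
Testing each pair:
(0, 4): LHS = tan(4) ≈ 1.158, RHS = tan(4) ≈ 1.158 → satisfies claim
(1, 0): LHS = tan(1) ≈ 1.557, RHS = tan(1) ≈ 1.557 → satisfies claim
(3, 6): LHS = tan(9) ≈ -0.4523, RHS = tan(6) + tan(3) ≈ -0.4336 → counterexample
(0, 5): LHS = tan(5) ≈ -3.381, RHS = tan(5) ≈ -3.381 → satisfies claim

That makes 1 counterexample.

Answer: 1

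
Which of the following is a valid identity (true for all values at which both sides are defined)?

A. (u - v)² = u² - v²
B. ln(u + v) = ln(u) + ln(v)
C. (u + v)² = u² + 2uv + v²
C

A: fails at (1, 4) — LHS = 9, RHS = -15.
B: fails at (3, 3) — LHS = ln(6) ≈ 1.792, RHS = 2·ln(3) ≈ 2.197.
C: holds — e.g. at (2, 3), both sides equal 25.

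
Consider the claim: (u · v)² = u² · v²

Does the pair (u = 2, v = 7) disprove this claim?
Substituting u = 2, v = 7:
LHS = (2 · 7)² = 196
RHS = 2² · 7² = 196

The sides agree, so this pair does not disprove the claim.

Answer: No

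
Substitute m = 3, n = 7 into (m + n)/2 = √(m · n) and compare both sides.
LHS = (3 + 7)/2 = 5
RHS = √(3 · 7) = √(21) ≈ 4.583

LHS ≠ RHS (they differ by about 0.4174), so the equation does not hold here.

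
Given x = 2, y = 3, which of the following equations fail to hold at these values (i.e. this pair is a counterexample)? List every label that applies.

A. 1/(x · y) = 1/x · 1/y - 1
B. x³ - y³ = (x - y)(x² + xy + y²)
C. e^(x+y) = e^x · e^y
Evaluating each claim at the given values:
A. LHS = 1/6, RHS = -5/6 → fails here (LHS ≠ RHS)
B. LHS = -19, RHS = -19 → holds here (LHS = RHS)
C. LHS = e^5 ≈ 148.4, RHS = e^5 ≈ 148.4 → holds here (LHS = RHS)

Answer: A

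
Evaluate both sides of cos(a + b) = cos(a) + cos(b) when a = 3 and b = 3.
LHS = cos(3 + 3) = cos(6) ≈ 0.9602
RHS = cos(3) + cos(3) = 2·cos(3) ≈ -1.98

LHS ≠ RHS (they differ by about 2.94), so the equation does not hold here.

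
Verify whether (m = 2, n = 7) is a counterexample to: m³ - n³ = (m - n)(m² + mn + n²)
No

Substituting m = 2, n = 7:
LHS = 2³ - 7³ = -335
RHS = (2 - 7)(2² + 2·7 + 7²) = -335

The sides agree, so this pair does not disprove the claim.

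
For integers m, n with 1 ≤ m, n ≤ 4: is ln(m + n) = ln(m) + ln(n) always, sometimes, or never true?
It holds at (m, n) = (2, 2) (both sides equal ln(4) ≈ 1.386), but fails at (m, n) = (3, 2) (LHS = ln(5) ≈ 1.609, RHS = ln(2) + ln(3) ≈ 1.792).

Answer: Sometimes true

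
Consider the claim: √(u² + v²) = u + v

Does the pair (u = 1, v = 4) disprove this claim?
Yes

Substituting u = 1, v = 4:
LHS = √(1² + 4²) = √(17) ≈ 4.123
RHS = 1 + 4 = 5

Since LHS ≠ RHS, this pair disproves the claim.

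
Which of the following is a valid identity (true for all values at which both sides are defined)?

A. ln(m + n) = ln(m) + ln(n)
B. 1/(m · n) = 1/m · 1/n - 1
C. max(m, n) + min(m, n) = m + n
C

A: fails at (2, 4) — LHS = ln(6) ≈ 1.792, RHS = ln(2) + ln(4) ≈ 2.079.
B: fails at (1, 3) — LHS = 1/3, RHS = -2/3.
C: holds — e.g. at (3, 5), both sides equal 8.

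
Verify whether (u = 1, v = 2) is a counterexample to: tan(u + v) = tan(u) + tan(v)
Substituting u = 1, v = 2:
LHS = tan(1 + 2) = tan(3) ≈ -0.1425
RHS = tan(1) + tan(2) ≈ -0.6276

Since LHS ≠ RHS, this pair disproves the claim.

Answer: Yes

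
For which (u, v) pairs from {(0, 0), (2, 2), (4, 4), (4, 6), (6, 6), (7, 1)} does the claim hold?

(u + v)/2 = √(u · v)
(0, 0), (2, 2), (4, 4), (6, 6)

Testing each pair:
(0, 0): LHS = 0, RHS = 0 → holds
(2, 2): LHS = 2, RHS = 2 → holds
(4, 4): LHS = 4, RHS = 4 → holds
(4, 6): LHS = 5, RHS = 2·√(6) ≈ 4.899 → fails
(6, 6): LHS = 6, RHS = 6 → holds
(7, 1): LHS = 4, RHS = √(7) ≈ 2.646 → fails

4 of 6 pairs satisfy the claim.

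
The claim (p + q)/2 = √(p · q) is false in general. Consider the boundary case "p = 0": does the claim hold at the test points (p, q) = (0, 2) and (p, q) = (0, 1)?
At (0, 2): LHS = 1 ≠ RHS = 0
At (0, 1): LHS = 1/2 ≠ RHS = 0

Answer: No, fails at both test points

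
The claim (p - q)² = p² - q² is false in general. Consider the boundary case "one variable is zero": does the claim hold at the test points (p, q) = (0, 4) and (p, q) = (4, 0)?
At (0, 4): LHS = 16 ≠ RHS = -16
At (4, 0): LHS = 16, RHS = 16 → equal

Answer: Only at (4, 0)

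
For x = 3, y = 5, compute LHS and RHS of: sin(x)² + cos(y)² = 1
LHS = sin(3)² + cos(5)² ≈ 0.1004
RHS = 1

LHS ≠ RHS (they differ by about 0.8996), so the equation does not hold here.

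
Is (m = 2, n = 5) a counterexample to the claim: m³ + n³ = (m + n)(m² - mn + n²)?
Substituting m = 2, n = 5:
LHS = 2³ + 5³ = 133
RHS = (2 + 5)(2² - 2·5 + 5²) = 133

The sides agree, so this pair does not disprove the claim.

Answer: No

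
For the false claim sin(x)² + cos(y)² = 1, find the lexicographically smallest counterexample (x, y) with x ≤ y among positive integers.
At (1, 1): both sides equal 1, so it holds there.

Substituting (1, 2) into the claim:
LHS = sin(1)² + cos(2)² ≈ 0.8813
RHS = 1

Since LHS ≠ RHS, this pair disproves the claim, and no lexicographically smaller pair (x ≤ y, positive integers) does.

For instance (3, 4) is also a counterexample (LHS = sin(3)² + cos(4)² ≈ 0.4472, RHS = 1), but it's lexicographically larger.

Answer: (x, y) = (1, 2)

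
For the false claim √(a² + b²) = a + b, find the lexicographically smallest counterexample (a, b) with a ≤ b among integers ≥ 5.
(a, b) = (5, 5)

Substituting (5, 5) into the claim:
LHS = √(5² + 5²) = 5·√(2) ≈ 7.071
RHS = 5 + 5 = 10

Since LHS ≠ RHS, this pair disproves the claim, and no lexicographically smaller pair (a ≤ b, integers ≥ 5) does.

For instance (10, 11) is also a counterexample (LHS = √(221) ≈ 14.87, RHS = 21), but it's lexicographically larger.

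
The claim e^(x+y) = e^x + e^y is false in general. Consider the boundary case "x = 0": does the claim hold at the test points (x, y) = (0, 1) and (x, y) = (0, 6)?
No, fails at both test points

At (0, 1): LHS = e ≈ 2.718 ≠ RHS = 1 + e ≈ 3.718
At (0, 6): LHS = e^6 ≈ 403.4 ≠ RHS = 1 + e^6 ≈ 404.4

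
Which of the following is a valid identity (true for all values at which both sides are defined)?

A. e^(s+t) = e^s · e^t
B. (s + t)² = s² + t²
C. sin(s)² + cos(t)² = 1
A: holds — e.g. at (1, 3), both sides equal e^4 ≈ 54.6.
B: fails at (4, 5) — LHS = 81, RHS = 41.
C: fails at (3, 5) — LHS = sin(3)² + cos(5)² ≈ 0.1004, RHS = 1.

Answer: A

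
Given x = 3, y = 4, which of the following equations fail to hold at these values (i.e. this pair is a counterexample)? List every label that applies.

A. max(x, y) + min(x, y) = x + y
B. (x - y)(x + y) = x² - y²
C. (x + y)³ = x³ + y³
C

Evaluating each claim at the given values:
A. LHS = 7, RHS = 7 → holds here (LHS = RHS)
B. LHS = -7, RHS = -7 → holds here (LHS = RHS)
C. LHS = 343, RHS = 91 → fails here (LHS ≠ RHS)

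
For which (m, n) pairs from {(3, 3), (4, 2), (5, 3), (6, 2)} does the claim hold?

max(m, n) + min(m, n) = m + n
Testing each pair:
(3, 3): LHS = 6, RHS = 6 → holds
(4, 2): LHS = 6, RHS = 6 → holds
(5, 3): LHS = 8, RHS = 8 → holds
(6, 2): LHS = 8, RHS = 8 → holds

Every pair satisfies the claim.

Answer: All pairs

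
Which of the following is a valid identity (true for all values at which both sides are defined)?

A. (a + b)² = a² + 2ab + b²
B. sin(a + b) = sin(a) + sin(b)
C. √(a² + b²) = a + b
A

A: holds — e.g. at (2, 5), both sides equal 49.
B: fails at (3, 5) — LHS = sin(8) ≈ 0.9894, RHS = sin(5) + sin(3) ≈ -0.8178.
C: fails at (3, 3) — LHS = 3·√(2) ≈ 4.243, RHS = 6.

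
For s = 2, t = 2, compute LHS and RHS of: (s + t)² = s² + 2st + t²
LHS = (2 + 2)² = 16
RHS = 2² + 2·2·2 + 2² = 16

LHS = RHS: the two sides agree.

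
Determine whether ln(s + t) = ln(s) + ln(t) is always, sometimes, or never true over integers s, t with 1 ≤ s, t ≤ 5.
Sometimes true

It holds at (s, t) = (2, 2) (both sides equal ln(4) ≈ 1.386), but fails at (s, t) = (5, 5) (LHS = ln(10) ≈ 2.303, RHS = 2·ln(5) ≈ 3.219).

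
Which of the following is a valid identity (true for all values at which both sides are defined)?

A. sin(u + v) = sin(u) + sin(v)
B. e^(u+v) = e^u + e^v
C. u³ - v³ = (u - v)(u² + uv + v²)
A: fails at (4, 5) — LHS = sin(9) ≈ 0.4121, RHS = sin(5) + sin(4) ≈ -1.716.
B: fails at (6, 7) — LHS = e^13 ≈ 442413.4, RHS = e^6 + e^7 ≈ 1500.
C: holds — e.g. at (4, 6), both sides equal -152.

Answer: C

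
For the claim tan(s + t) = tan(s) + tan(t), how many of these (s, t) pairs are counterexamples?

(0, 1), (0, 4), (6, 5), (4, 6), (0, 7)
2

Testing each pair:
(0, 1): LHS = tan(1) ≈ 1.557, RHS = tan(1) ≈ 1.557 → satisfies claim
(0, 4): LHS = tan(4) ≈ 1.158, RHS = tan(4) ≈ 1.158 → satisfies claim
(6, 5): LHS = tan(11) ≈ -226, RHS = tan(5) + tan(6) ≈ -3.672 → counterexample
(4, 6): LHS = tan(10) ≈ 0.6484, RHS = tan(6) + tan(4) ≈ 0.8668 → counterexample
(0, 7): LHS = tan(7) ≈ 0.8714, RHS = tan(7) ≈ 0.8714 → satisfies claim

That makes 2 counterexamples.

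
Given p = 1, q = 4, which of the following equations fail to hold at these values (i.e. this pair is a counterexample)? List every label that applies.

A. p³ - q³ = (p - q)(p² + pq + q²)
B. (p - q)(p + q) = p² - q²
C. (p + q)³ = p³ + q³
Evaluating each claim at the given values:
A. LHS = -63, RHS = -63 → holds here (LHS = RHS)
B. LHS = -15, RHS = -15 → holds here (LHS = RHS)
C. LHS = 125, RHS = 65 → fails here (LHS ≠ RHS)

Answer: C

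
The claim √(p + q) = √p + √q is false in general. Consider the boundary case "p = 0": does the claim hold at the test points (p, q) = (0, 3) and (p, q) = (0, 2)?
At (0, 3): LHS = √(3) ≈ 1.732, RHS = √(3) ≈ 1.732 → equal
At (0, 2): LHS = √(2) ≈ 1.414, RHS = √(2) ≈ 1.414 → equal

So the claim does hold at both of these boundary points, even though it is not an identity.

Answer: Yes, holds at both test points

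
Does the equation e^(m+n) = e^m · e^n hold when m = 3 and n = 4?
Holds

Substituting m = 3, n = 4:

LHS = e^(3+4) = e^7 ≈ 1097
RHS = e^3 · e^4 = e^7 ≈ 1097

LHS = RHS, so the equation holds at this point.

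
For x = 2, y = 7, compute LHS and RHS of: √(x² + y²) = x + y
LHS = √(2² + 7²) = √(53) ≈ 7.28
RHS = 2 + 7 = 9

LHS ≠ RHS (they differ by about 1.72), so the equation does not hold here.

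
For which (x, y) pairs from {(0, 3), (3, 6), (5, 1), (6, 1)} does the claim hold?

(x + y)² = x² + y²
Testing each pair:
(0, 3): LHS = 9, RHS = 9 → holds
(3, 6): LHS = 81, RHS = 45 → fails
(5, 1): LHS = 36, RHS = 26 → fails
(6, 1): LHS = 49, RHS = 37 → fails

1 of 4 pairs satisfies the claim.

Answer: (0, 3)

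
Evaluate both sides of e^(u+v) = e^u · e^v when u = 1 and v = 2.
LHS = e^(1+2) = e^3 ≈ 20.09
RHS = e^1 · e^2 = e^3 ≈ 20.09

LHS = RHS: the two sides agree.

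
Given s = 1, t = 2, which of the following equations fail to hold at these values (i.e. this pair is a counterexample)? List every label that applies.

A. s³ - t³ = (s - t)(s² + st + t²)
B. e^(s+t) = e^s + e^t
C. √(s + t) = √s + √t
Evaluating each claim at the given values:
A. LHS = -7, RHS = -7 → holds here (LHS = RHS)
B. LHS = e^3 ≈ 20.09, RHS = e + e^2 ≈ 10.11 → fails here (LHS ≠ RHS)
C. LHS = √(3) ≈ 1.732, RHS = 1 + √(2) ≈ 2.414 → fails here (LHS ≠ RHS)

Answer: B, C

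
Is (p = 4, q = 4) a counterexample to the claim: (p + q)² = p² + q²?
Substituting p = 4, q = 4:
LHS = (4 + 4)² = 64
RHS = 4² + 4² = 32

Since LHS ≠ RHS, this pair disproves the claim.

Answer: Yes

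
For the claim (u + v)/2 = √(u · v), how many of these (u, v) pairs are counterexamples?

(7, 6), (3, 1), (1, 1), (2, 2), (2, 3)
Testing each pair:
(7, 6): LHS = 13/2, RHS = √(42) ≈ 6.481 → counterexample
(3, 1): LHS = 2, RHS = √(3) ≈ 1.732 → counterexample
(1, 1): LHS = 1, RHS = 1 → satisfies claim
(2, 2): LHS = 2, RHS = 2 → satisfies claim
(2, 3): LHS = 5/2, RHS = √(6) ≈ 2.449 → counterexample

That makes 3 counterexamples.

Answer: 3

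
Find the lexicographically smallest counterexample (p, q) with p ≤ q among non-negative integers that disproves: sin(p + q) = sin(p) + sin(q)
(p, q) = (1, 1)

At (0, 3): both sides equal sin(3) ≈ 0.1411, so it holds there.
At (0, 5): both sides equal sin(5) ≈ -0.9589, so it holds there.

Substituting (1, 1) into the claim:
LHS = sin(1 + 1) = sin(2) ≈ 0.9093
RHS = sin(1) + sin(1) = 2·sin(1) ≈ 1.683

Since LHS ≠ RHS, this pair disproves the claim, and no lexicographically smaller pair (p ≤ q, non-negative integers) does.

For instance (2, 7) is also a counterexample (LHS = sin(9) ≈ 0.4121, RHS = sin(7) + sin(2) ≈ 1.566), but it's lexicographically larger.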